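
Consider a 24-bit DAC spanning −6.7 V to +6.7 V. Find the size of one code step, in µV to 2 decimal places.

Full-scale span = 13.4 V.
LSB = 13.4 / 2^24 = 13.4 / 16777216 = 7.98702e-07 V = 0.80 µV.

0.80 µV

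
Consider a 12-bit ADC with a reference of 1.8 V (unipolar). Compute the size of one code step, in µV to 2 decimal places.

439.45 µV

Full-scale span = 1.8 V.
LSB = 1.8 / 2^12 = 1.8 / 4096 = 0.000439453 V = 439.45 µV.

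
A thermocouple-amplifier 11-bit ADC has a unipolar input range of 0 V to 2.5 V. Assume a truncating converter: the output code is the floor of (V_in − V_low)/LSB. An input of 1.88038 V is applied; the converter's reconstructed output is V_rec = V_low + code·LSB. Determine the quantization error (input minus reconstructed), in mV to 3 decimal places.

0.497 mV

One LSB is 2.5 V / 2048 = 1.221 mV.
Scaled input = 1540.4073 LSBs, so code = 1540.
V_rec = 0 + 1540·0.0012207 = 1.8798828 V.
Difference: 0.000497188 V → 0.497 mV.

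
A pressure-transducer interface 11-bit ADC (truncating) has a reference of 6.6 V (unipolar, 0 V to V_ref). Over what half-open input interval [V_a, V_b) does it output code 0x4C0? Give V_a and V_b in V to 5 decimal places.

LSB = 6.6/2^11 = 3.223 mV.
Code 0x4C0 = 1216 decimal.
V_a = V_low + 1216·LSB = 3.91875 V; V_b = V_low + 1217·LSB = 3.92197 V.

[3.91875 V, 3.92197 V)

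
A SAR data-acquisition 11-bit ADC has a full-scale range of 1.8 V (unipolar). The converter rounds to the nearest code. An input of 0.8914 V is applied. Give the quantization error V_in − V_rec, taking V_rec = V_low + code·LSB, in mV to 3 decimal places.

0.189 mV

Step size: 1.8 V ÷ 2^11 = 0.879 mV.
(V_in − V_low)/LSB = (0.8914 − 0)/0.000878906 = 1014.2151 → code 1014 (round).
Code 1014 maps back to 0 + 1014×0.000878906 V = 0.89121094 V.
Difference: 0.000189062 V → 0.189 mV.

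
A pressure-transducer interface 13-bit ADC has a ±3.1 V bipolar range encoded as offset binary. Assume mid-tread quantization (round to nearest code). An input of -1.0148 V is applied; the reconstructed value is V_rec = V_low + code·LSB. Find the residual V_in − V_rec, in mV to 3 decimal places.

LSB = 6.2/2^13 = 0.757 mV.
(V_in − V_low)/LSB = (-1.0148 − (−3.1))/0.000756836 = 2755.1546 → code 2755 (round).
Code 2755 maps back to (−3.1) + 2755×0.000756836 V = -1.014917 V.
Difference: 0.000116992 V → 0.117 mV.

0.117 mV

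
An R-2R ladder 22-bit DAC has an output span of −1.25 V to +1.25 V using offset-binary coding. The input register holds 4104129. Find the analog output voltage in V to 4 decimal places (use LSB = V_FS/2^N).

1.1963 V

LSB = 2.5 V / 2^22 = 0.60 µV.
V_out = (−1.25) + 4104129 × 5.96046e-07 V = 1.19625 V.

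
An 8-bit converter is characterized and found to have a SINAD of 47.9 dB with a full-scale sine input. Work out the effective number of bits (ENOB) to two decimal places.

7.66 bits

ENOB = (SINAD − 1.76) / 6.02 = (47.9 − 1.76)/6.02 = 7.664.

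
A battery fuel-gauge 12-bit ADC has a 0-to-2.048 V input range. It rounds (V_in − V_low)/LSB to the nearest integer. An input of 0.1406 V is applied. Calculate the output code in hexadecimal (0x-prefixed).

LSB = 2.048 V / 4096 = 0.500 mV.
(V_in − V_low)/LSB = (0.1406 − 0) / 0.0005 = 281.200.
So the output code is 281.
In hexadecimal (0x-prefixed): 0x119.

code 0x119 (decimal 281)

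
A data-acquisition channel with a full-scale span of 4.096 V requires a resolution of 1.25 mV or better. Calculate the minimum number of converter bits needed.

Number of steps required ≥ 4.096 V / 1.25 mV = 3276.80.
Need 2^N ≥ 3276.80; 2^11 = 2048, 2^12 = 4096.
Minimum N = 12.

12 bits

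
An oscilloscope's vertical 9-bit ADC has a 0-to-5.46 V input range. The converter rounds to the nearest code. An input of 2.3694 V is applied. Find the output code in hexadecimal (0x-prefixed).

With 512 levels over 5.46 V, one step is 10.664 mV.
(V_in − V_low)/LSB = (2.3694 − 0) / 0.0106641 = 222.185.
So the output code is 222.
In hexadecimal (0x-prefixed): 0xDE.

code 0xDE (decimal 222)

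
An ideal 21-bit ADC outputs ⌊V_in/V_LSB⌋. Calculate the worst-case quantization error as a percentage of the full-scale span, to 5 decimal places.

Truncating → worst-case error = 1 LSB = V_FS/2^21, so 100/2097152 = 4.76837e-05 % of full scale.

0.00005 %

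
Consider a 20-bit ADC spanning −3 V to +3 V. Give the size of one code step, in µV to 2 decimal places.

5.72 µV

Full-scale span = 6 V.
LSB = 6 / 2^20 = 6 / 1048576 = 5.72205e-06 V = 5.72 µV.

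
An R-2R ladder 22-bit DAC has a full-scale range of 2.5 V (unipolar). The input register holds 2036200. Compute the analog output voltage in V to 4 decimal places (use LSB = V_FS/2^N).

LSB = 2.5 V / 2^22 = 0.60 µV.
V_out = 0 + 2036200 × 5.96046e-07 V = 1.21367 V.

1.2137 V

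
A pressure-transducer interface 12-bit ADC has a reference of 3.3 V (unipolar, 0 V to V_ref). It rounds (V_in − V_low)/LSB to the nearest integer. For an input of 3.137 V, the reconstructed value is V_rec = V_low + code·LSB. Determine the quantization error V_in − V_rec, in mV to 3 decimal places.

-0.256 mV

One LSB is 3.3 V / 4096 = 0.806 mV.
(V_in − V_low)/LSB = (3.137 − 0)/0.000805664 = 3893.6824 → code 3894 (round).
Code 3894 maps back to 0 + 3894×0.000805664 V = 3.1372559 V.
Difference: -0.000255859 V → -0.256 mV.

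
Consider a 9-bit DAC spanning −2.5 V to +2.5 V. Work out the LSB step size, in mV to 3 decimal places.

Full-scale span = 5 V.
LSB = 5 / 2^9 = 5 / 512 = 0.00976562 V = 9.766 mV.

9.766 mV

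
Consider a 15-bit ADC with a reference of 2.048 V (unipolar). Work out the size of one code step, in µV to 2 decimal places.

Full-scale span = 2.048 V.
LSB = 2.048 / 2^15 = 2.048 / 32768 = 6.25e-05 V = 62.50 µV.

62.50 µV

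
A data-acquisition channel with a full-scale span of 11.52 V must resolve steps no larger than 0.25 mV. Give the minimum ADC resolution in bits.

16 bits

Number of steps required ≥ 11.52 V / 0.25 mV = 46080.00.
Need 2^N ≥ 46080.00; 2^15 = 32768, 2^16 = 65536.
Minimum N = 16.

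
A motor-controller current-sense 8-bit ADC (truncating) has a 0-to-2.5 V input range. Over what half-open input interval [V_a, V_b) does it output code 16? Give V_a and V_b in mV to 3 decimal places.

[156.250 mV, 166.016 mV)

LSB = 2.5/2^8 = 9.766 mV.
V_a = V_low + 16·LSB = 0.15625 V; V_b = V_low + 17·LSB = 0.166016 V.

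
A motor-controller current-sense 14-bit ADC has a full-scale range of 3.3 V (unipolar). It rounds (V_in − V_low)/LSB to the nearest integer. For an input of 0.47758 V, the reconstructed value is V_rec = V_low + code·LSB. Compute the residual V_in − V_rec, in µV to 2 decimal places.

LSB = 3.3/2^14 = 201.42 µV.
(V_in − V_low)/LSB = (0.47758 − 0)/0.000201416 = 2371.1123 → code 2371 (round).
Code 2371 maps back to 0 + 2371×0.000201416 V = 0.47755737 V.
Difference: 2.2627e-05 V → 22.63 µV.

22.63 µV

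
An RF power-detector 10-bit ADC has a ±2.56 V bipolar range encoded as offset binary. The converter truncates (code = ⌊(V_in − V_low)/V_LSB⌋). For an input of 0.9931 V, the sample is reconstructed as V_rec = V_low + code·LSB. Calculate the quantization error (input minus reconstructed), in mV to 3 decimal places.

3.100 mV

Step size: 5.12 V ÷ 2^10 = 5.000 mV.
(V_in − V_low)/LSB = (0.9931 − (−2.56))/0.005 = 710.6200 → code 710 (floor).
Code 710 maps back to (−2.56) + 710×0.005 V = 0.99 V.
V_in − V_rec = 0.0031 V = 3.100 mV.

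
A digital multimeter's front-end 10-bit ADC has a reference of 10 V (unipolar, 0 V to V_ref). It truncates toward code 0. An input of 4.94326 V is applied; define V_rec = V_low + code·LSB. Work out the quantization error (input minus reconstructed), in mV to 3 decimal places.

Step size: 10 V ÷ 2^10 = 9.766 mV.
Scaled input = 506.1898 LSBs, so code = 506.
V_rec = 0 + 506·0.00976562 = 4.9414062 V.
Difference: 0.00185375 V → 1.854 mV.

1.854 mV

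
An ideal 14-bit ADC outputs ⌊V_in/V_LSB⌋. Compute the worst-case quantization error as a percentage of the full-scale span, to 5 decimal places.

0.00610 %

Truncating → worst-case error = 1 LSB = V_FS/2^14, so 100/16384 = 0.00610352 % of full scale.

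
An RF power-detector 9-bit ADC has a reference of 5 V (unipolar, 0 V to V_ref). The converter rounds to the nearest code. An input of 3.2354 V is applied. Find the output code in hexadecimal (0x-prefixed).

Full-scale span = 5 V; LSB = 5/2^9 = 9.766 mV.
Input sits at 331.305 steps above V_low.
So the output code is 331.
In hexadecimal (0x-prefixed): 0x14B.

code 0x14B (decimal 331)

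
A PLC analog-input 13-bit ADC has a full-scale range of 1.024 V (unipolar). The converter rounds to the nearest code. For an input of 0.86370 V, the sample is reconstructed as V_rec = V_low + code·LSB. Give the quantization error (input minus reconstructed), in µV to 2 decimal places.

Step size: 1.024 V ÷ 2^13 = 125.00 µV.
Scaled input = 6909.6000 LSBs, so code = 6910.
V_rec = 0 + 6910·0.000125 = 0.86375 V.
V_in − V_rec = -5e-05 V = -50.00 µV.

-50.00 µV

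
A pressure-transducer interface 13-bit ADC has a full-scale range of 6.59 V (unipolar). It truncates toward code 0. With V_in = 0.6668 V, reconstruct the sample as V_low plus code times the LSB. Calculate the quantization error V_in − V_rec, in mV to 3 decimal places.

0.721 mV

One LSB is 6.59 V / 8192 = 0.804 mV.
(V_in − V_low)/LSB = (0.6668 − 0)/0.000804443 = 828.8961 → code 828 (floor).
V_rec = 0 + 828·0.000804443 = 0.6660791 V.
Error = 0.6668 − 0.6660791 = 0.000720898 V = 0.721 mV.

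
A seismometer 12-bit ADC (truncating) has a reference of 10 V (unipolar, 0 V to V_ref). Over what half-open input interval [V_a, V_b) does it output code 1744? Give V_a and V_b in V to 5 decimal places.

LSB = 10/2^12 = 2.441 mV.
V_a = V_low + 1744·LSB = 4.25781 V; V_b = V_low + 1745·LSB = 4.26025 V.

[4.25781 V, 4.26025 V)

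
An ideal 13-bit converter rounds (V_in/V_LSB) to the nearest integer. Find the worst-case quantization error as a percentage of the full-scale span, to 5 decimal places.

0.00610 %

Rounding → worst-case error = ½ LSB = V_FS/2^14, so 100/16384 = 0.00610352 % of full scale.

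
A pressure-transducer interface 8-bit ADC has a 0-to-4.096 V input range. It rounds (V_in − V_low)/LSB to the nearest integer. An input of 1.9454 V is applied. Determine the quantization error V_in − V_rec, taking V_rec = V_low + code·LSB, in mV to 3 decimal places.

Step size: 4.096 V ÷ 2^8 = 16.000 mV.
(1.9454 − 0)/0.016 = 121.5875; round gives code 122.
V_rec = 0 + 122·0.016 = 1.952 V.
Difference: -0.0066 V → -6.600 mV.

-6.600 mV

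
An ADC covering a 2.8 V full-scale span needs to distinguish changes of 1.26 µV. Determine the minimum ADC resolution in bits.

Number of steps required ≥ 2.8 V / 1.26 µV = 2222222.22.
Need 2^N ≥ 2222222.22; 2^21 = 2097152, 2^22 = 4194304.
Minimum N = 22.

22 bits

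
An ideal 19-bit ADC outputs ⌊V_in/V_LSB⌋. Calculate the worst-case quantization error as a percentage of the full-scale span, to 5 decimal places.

Truncating → worst-case error = 1 LSB = V_FS/2^19, so 100/524288 = 0.000190735 % of full scale.

0.00019 %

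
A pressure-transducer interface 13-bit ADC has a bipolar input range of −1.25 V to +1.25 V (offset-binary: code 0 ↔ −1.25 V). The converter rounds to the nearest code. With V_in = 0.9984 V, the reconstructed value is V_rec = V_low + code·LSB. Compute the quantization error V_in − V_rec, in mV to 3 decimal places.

Step size: 2.5 V ÷ 2^13 = 305.18 µV.
(0.9984 − (−1.25))/0.000305176 = 7367.5571; round gives code 7368.
Reconstructed: 0.99853516 V.
Error = 0.9984 − 0.99853516 = -0.000135156 V = -0.135 mV.

-0.135 mV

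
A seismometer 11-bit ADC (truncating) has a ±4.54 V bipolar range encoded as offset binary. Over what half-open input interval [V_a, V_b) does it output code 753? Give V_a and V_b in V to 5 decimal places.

[-1.20150 V, -1.19707 V)

LSB = 9.08/2^11 = 4.434 mV.
V_a = V_low + 753·LSB = -1.2015 V; V_b = V_low + 754·LSB = -1.19707 V.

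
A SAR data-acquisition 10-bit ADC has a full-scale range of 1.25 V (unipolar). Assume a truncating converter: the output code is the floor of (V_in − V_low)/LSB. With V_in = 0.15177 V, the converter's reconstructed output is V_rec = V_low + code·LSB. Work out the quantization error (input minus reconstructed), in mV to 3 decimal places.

0.403 mV

One LSB is 1.25 V / 1024 = 1.221 mV.
(V_in − V_low)/LSB = (0.15177 − 0)/0.0012207 = 124.3300 → code 124 (floor).
Reconstructed: 0.15136719 V.
Error = 0.15177 − 0.15136719 = 0.000402813 V = 0.403 mV.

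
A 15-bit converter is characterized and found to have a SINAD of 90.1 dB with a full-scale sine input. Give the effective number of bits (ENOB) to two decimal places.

14.67 bits

ENOB = (SINAD − 1.76) / 6.02 = (90.1 − 1.76)/6.02 = 14.674.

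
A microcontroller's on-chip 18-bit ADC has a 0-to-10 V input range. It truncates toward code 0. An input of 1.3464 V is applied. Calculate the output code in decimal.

With 262144 levels over 10 V, one step is 38.15 µV.
(1.3464 − 0) / 3.8147e-05 = 35295.068 LSBs.
So the output code is 35295.

code 35295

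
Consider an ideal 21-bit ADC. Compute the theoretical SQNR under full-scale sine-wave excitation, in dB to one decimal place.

SNR ≈ 6.02·N + 1.76 dB = 6.02·21 + 1.76 = 128.18 dB.

128.2 dB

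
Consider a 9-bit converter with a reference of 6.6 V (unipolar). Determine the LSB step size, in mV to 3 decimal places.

Full-scale span = 6.6 V.
LSB = 6.6 / 2^9 = 6.6 / 512 = 0.0128906 V = 12.891 mV.

12.891 mV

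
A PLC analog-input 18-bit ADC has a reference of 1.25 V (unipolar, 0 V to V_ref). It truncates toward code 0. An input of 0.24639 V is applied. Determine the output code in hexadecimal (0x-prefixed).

With 262144 levels over 1.25 V, one step is 4.77 µV.
Input sits at 51671.728 steps above V_low.
⌊·⌋(51671.728) = 51671.
In hexadecimal (0x-prefixed): 0xC9D7.

code 0xC9D7 (decimal 51671)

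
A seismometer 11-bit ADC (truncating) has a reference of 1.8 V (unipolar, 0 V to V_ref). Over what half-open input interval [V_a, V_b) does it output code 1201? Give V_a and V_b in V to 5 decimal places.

[1.05557 V, 1.05645 V)

LSB = 1.8/2^11 = 0.879 mV.
V_a = V_low + 1201·LSB = 1.05557 V; V_b = V_low + 1202·LSB = 1.05645 V.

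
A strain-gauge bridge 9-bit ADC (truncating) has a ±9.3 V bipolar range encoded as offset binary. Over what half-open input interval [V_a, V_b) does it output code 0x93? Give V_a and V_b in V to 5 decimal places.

[-3.95977 V, -3.92344 V)

LSB = 18.6/2^9 = 36.328 mV.
Code 0x93 = 147 decimal.
V_a = V_low + 147·LSB = -3.95977 V; V_b = V_low + 148·LSB = -3.92344 V.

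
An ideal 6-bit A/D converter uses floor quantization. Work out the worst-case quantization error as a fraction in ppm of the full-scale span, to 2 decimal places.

15625.00 ppm

Truncating → worst-case error = 1 LSB = V_FS/2^6, so 1e+06/64 = 15625 ppm of full scale.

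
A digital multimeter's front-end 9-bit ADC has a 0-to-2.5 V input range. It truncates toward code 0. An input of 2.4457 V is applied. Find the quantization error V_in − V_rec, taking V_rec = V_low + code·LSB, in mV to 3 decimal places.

Step size: 2.5 V ÷ 2^9 = 4.883 mV.
Scaled input = 500.8794 LSBs, so code = 500.
Code 500 maps back to 0 + 500×0.00488281 V = 2.4414062 V.
V_in − V_rec = 0.00429375 V = 4.294 mV.

4.294 mV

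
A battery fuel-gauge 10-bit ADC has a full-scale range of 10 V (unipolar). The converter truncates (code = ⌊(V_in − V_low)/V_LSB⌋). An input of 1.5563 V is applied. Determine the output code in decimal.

code 159

With 1024 levels over 10 V, one step is 9.766 mV.
Input sits at 159.365 steps above V_low.
Floor → code 159.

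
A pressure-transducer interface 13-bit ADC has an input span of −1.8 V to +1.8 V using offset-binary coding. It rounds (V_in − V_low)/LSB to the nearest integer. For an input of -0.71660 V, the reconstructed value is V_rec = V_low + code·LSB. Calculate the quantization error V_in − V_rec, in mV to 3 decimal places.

LSB = 3.6/2^13 = 439.45 µV.
(-0.71660 − (−1.8))/0.000439453 = 2465.3369; round gives code 2465.
V_rec = (−1.8) + 2465·0.000439453 = -0.71674805 V.
Difference: 0.000148047 V → 0.148 mV.

0.148 mV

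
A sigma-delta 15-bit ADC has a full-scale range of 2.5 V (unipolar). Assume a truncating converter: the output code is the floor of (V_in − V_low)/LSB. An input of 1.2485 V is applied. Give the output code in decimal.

code 16364

With 32768 levels over 2.5 V, one step is 76.29 µV.
(1.2485 − 0) / 7.62939e-05 = 16364.339 LSBs.
⌊·⌋(16364.339) = 16364.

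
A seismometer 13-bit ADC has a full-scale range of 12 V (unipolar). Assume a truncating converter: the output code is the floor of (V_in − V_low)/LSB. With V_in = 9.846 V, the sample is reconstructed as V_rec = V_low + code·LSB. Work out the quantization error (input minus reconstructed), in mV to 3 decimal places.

0.785 mV

One LSB is 12 V / 8192 = 1.465 mV.
(V_in − V_low)/LSB = (9.846 − 0)/0.00146484 = 6721.5360 → code 6721 (floor).
V_rec = 0 + 6721·0.00146484 = 9.8452148 V.
Difference: 0.000785156 V → 0.785 mV.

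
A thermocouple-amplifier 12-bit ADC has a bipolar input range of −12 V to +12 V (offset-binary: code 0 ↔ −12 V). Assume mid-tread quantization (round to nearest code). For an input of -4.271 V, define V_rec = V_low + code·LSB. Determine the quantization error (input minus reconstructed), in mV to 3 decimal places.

0.484 mV

LSB = 24/2^12 = 5.859 mV.
(-4.271 − (−12))/0.00585938 = 1319.0827; round gives code 1319.
V_rec = (−12) + 1319·0.00585938 = -4.2714844 V.
V_in − V_rec = 0.000484375 V = 0.484 mV.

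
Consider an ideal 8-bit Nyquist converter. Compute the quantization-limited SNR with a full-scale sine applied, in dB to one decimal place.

SNR ≈ 6.02·N + 1.76 dB = 6.02·8 + 1.76 = 49.92 dB.

49.9 dB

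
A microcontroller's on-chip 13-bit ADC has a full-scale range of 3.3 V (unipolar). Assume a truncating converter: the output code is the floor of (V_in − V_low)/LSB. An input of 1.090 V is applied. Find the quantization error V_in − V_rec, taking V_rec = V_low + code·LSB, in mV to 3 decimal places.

One LSB is 3.3 V / 8192 = 402.83 µV.
(1.090 − 0)/0.000402832 = 2705.8424; ⌊·⌋ gives code 2705.
Code 2705 maps back to 0 + 2705×0.000402832 V = 1.0896606 V.
Error = 1.090 − 1.0896606 = 0.000339355 V = 0.339 mV.

0.339 mV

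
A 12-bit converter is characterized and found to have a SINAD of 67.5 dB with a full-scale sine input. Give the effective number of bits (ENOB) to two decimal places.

10.92 bits

ENOB = (SINAD − 1.76) / 6.02 = (67.5 − 1.76)/6.02 = 10.920.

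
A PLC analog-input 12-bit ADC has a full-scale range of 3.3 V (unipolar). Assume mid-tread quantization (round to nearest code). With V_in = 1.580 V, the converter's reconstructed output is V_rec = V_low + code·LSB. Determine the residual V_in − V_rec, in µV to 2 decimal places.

92.77 µV

One LSB is 3.3 V / 4096 = 0.806 mV.
Scaled input = 1961.1152 LSBs, so code = 1961.
V_rec = 0 + 1961·0.000805664 = 1.5799072 V.
Error = 1.580 − 1.5799072 = 9.27734e-05 V = 92.77 µV.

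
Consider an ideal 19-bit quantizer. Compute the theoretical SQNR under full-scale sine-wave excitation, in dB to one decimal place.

116.1 dB

SNR ≈ 6.02·N + 1.76 dB = 6.02·19 + 1.76 = 116.14 dB.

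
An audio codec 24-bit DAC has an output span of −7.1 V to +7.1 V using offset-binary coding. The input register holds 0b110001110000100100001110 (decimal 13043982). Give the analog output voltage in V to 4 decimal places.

3.9402 V

LSB = 14.2 V / 2^24 = 0.85 µV.
Code 0b110001110000100100001110 = 13043982 decimal.
V_out = (−7.1) + 13043982 × 8.46386e-07 V = 3.94024 V.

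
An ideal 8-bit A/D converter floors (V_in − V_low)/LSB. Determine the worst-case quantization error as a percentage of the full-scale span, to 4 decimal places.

Truncating → worst-case error = 1 LSB = V_FS/2^8, so 100/256 = 0.390625 % of full scale.

0.3906 %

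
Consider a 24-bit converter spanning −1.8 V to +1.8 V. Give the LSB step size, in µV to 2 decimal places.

Full-scale span = 3.6 V.
LSB = 3.6 / 2^24 = 3.6 / 16777216 = 2.14577e-07 V = 0.21 µV.

0.21 µV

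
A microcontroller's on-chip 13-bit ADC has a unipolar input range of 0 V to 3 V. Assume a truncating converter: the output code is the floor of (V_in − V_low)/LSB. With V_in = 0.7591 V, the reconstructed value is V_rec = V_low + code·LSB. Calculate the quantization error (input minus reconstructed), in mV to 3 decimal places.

LSB = 3/2^13 = 366.21 µV.
(0.7591 − 0)/0.000366211 = 2072.8491; ⌊·⌋ gives code 2072.
Code 2072 maps back to 0 + 2072×0.000366211 V = 0.75878906 V.
Difference: 0.000310938 V → 0.311 mV.

0.311 mV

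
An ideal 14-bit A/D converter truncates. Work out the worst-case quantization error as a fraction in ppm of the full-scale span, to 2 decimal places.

Truncating → worst-case error = 1 LSB = V_FS/2^14, so 1e+06/16384 = 61.0352 ppm of full scale.

61.04 ppm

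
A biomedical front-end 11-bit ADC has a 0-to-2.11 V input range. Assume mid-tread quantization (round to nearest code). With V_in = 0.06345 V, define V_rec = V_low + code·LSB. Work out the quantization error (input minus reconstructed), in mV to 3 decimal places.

-0.427 mV

One LSB is 2.11 V / 2048 = 1.030 mV.
(0.06345 − 0)/0.00103027 = 61.5856; round gives code 62.
V_rec = 0 + 62·0.00103027 = 0.063876953 V.
Error = 0.06345 − 0.063876953 = -0.000426953 V = -0.427 mV.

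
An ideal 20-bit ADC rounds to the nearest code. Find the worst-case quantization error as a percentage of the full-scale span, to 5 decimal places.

Rounding → worst-case error = ½ LSB = V_FS/2^21, so 100/2097152 = 4.76837e-05 % of full scale.

0.00005 %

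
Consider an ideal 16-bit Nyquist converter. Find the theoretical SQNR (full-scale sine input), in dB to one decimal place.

SNR ≈ 6.02·N + 1.76 dB = 6.02·16 + 1.76 = 98.08 dB.

98.1 dB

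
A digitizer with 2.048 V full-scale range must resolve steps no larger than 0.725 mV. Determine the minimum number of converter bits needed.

12 bits

Number of steps required ≥ 2.048 V / 0.725 mV = 2824.83.
Need 2^N ≥ 2824.83; 2^11 = 2048, 2^12 = 4096.
Minimum N = 12.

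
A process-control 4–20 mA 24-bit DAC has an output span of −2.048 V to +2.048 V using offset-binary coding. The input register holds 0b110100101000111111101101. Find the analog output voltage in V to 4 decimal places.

LSB = 4.096 V / 2^24 = 0.24 µV.
Code 0b110100101000111111101101 = 13799405 decimal.
V_out = (−2.048) + 13799405 × 2.44141e-07 V = 1.321 V.

1.3210 V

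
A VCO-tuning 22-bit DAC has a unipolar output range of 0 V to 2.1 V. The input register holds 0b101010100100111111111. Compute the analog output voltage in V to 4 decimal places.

0.6985 V

LSB = 2.1 V / 2^22 = 0.50 µV.
Code 0b101010100100111111111 = 1395199 decimal.
V_out = 0 + 1395199 × 5.00679e-07 V = 0.698547 V.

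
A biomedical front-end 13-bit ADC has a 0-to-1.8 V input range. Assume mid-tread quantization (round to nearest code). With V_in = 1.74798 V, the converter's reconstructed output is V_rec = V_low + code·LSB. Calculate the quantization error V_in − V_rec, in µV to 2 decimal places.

55.20 µV

Step size: 1.8 V ÷ 2^13 = 219.73 µV.
(1.74798 − 0)/0.000219727 = 7955.2512; round gives code 7955.
V_rec = 0 + 7955·0.000219727 = 1.7479248 V.
Difference: 5.51953e-05 V → 55.20 µV.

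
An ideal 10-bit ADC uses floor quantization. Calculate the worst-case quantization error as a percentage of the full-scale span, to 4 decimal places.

Truncating → worst-case error = 1 LSB = V_FS/2^10, so 100/1024 = 0.0976562 % of full scale.

0.0977 %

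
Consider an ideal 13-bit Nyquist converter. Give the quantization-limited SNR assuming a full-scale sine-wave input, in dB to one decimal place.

80.0 dB

SNR ≈ 6.02·N + 1.76 dB = 6.02·13 + 1.76 = 80.02 dB.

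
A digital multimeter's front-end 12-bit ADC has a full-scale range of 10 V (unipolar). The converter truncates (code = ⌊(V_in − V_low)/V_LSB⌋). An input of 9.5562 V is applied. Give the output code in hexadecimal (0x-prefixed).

code 0xF4A (decimal 3914)

With 4096 levels over 10 V, one step is 2.441 mV.
(V_in − V_low)/LSB = (9.5562 − 0) / 0.00244141 = 3914.220.
Floor → code 3914.
In hexadecimal (0x-prefixed): 0xF4A.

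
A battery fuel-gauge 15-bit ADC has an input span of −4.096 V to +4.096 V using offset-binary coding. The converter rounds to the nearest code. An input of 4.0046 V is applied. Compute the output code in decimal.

Full-scale span = 8.192 V; LSB = 8.192/2^15 = 250.00 µV.
Input sits at 32402.400 steps above V_low.
So the output code is 32402.

code 32402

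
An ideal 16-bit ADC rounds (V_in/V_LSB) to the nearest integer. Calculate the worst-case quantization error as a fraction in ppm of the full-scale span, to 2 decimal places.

Rounding → worst-case error = ½ LSB = V_FS/2^17, so 1e+06/131072 = 7.62939 ppm of full scale.

7.63 ppm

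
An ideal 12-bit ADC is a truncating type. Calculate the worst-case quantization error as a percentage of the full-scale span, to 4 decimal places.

Truncating → worst-case error = 1 LSB = V_FS/2^12, so 100/4096 = 0.0244141 % of full scale.

0.0244 %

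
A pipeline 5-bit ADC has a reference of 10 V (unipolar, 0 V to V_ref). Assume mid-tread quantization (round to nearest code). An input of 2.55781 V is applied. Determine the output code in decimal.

With 32 levels over 10 V, one step is 312.500 mV.
(2.55781 − 0) / 0.3125 = 8.185 LSBs.
So the output code is 8.

code 8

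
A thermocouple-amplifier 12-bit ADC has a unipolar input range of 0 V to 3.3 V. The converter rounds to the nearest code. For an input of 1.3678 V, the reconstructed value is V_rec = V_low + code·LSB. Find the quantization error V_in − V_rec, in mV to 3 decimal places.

-0.218 mV

One LSB is 3.3 V / 4096 = 0.806 mV.
Scaled input = 1697.7299 LSBs, so code = 1698.
Reconstructed: 1.3680176 V.
Error = 1.3678 − 1.3680176 = -0.000217578 V = -0.218 mV.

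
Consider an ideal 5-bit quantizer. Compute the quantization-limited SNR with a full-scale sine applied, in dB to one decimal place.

31.9 dB

SNR ≈ 6.02·N + 1.76 dB = 6.02·5 + 1.76 = 31.86 dB.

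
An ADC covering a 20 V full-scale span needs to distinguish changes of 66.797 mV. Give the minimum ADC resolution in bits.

9 bits

Number of steps required ≥ 20 V / 66.797 mV = 299.41.
Need 2^N ≥ 299.41; 2^8 = 256, 2^9 = 512.
Minimum N = 9.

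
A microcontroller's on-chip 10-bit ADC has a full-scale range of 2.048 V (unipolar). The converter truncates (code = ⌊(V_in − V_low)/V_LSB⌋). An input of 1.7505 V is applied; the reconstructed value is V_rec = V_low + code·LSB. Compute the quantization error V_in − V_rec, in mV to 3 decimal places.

One LSB is 2.048 V / 1024 = 2.000 mV.
(1.7505 − 0)/0.002 = 875.2500; ⌊·⌋ gives code 875.
Code 875 maps back to 0 + 875×0.002 V = 1.75 V.
Error = 1.7505 − 1.75 = 0.0005 V = 0.500 mV.

0.500 mV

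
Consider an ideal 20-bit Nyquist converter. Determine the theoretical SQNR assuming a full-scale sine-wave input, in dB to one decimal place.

SNR ≈ 6.02·N + 1.76 dB = 6.02·20 + 1.76 = 122.16 dB.

122.2 dB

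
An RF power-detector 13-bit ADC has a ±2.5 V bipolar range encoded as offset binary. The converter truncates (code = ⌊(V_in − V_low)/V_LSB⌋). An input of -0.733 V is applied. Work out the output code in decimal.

With 8192 levels over 5 V, one step is 0.610 mV.
(V_in − V_low)/LSB = (-0.733 − (−2.5)) / 0.000610352 = 2895.053.
So the output code is 2895.

code 2895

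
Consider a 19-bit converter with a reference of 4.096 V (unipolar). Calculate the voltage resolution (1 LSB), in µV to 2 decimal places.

Full-scale span = 4.096 V.
LSB = 4.096 / 2^19 = 4.096 / 524288 = 7.8125e-06 V = 7.81 µV.

7.81 µV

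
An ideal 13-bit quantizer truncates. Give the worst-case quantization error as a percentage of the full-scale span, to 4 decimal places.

Truncating → worst-case error = 1 LSB = V_FS/2^13, so 100/8192 = 0.012207 % of full scale.

0.0122 %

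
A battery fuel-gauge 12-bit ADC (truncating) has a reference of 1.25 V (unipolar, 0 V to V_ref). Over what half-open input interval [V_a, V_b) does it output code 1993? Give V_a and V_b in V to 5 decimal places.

LSB = 1.25/2^12 = 305.18 µV.
V_a = V_low + 1993·LSB = 0.608215 V; V_b = V_low + 1994·LSB = 0.608521 V.

[0.60822 V, 0.60852 V)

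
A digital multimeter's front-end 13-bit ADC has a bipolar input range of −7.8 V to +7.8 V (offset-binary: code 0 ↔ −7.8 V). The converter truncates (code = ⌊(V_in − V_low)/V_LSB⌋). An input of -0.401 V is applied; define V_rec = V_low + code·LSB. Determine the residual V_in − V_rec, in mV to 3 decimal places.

One LSB is 15.6 V / 8192 = 1.904 mV.
(-0.401 − (−7.8))/0.0019043 = 3885.4236; ⌊·⌋ gives code 3885.
V_rec = (−7.8) + 3885·0.0019043 = -0.40180664 V.
V_in − V_rec = 0.000806641 V = 0.807 mV.

0.807 mV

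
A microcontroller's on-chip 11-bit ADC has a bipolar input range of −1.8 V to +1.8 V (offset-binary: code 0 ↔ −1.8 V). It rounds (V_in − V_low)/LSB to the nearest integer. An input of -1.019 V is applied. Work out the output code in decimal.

With 2048 levels over 3.6 V, one step is 1.758 mV.
(-1.019 − (−1.8)) / 0.00175781 = 444.302 LSBs.
So the output code is 444.

code 444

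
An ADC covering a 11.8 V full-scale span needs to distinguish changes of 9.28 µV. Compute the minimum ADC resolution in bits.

Number of steps required ≥ 11.8 V / 9.28 µV = 1271551.72.
Need 2^N ≥ 1271551.72; 2^20 = 1048576, 2^21 = 2097152.
Minimum N = 21.

21 bits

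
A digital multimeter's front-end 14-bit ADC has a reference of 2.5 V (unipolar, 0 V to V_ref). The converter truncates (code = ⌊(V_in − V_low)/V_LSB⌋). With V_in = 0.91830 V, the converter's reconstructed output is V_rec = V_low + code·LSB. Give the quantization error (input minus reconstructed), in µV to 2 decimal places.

One LSB is 2.5 V / 16384 = 152.59 µV.
Scaled input = 6018.1709 LSBs, so code = 6018.
Code 6018 maps back to 0 + 6018×0.000152588 V = 0.91827393 V.
Difference: 2.60742e-05 V → 26.07 µV.

26.07 µV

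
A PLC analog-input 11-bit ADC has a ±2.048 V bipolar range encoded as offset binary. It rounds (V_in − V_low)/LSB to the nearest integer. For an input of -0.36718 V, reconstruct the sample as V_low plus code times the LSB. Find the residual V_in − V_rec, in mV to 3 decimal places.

Step size: 4.096 V ÷ 2^11 = 2.000 mV.
Scaled input = 840.4100 LSBs, so code = 840.
V_rec = (−2.048) + 840·0.002 = -0.368 V.
Error = -0.36718 − (−0.368) = 0.00082 V = 0.820 mV.

0.820 mV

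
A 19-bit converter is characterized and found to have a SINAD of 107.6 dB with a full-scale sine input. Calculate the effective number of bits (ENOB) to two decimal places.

17.58 bits

ENOB = (SINAD − 1.76) / 6.02 = (107.6 − 1.76)/6.02 = 17.581.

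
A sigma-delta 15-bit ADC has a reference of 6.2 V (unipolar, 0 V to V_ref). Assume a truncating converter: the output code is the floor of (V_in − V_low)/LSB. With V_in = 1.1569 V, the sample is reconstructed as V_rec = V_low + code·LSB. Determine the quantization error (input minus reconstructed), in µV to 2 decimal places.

76.27 µV

LSB = 6.2/2^15 = 189.21 µV.
Scaled input = 6114.4031 LSBs, so code = 6114.
Reconstructed: 1.1568237 V.
V_in − V_rec = 7.62695e-05 V = 76.27 µV.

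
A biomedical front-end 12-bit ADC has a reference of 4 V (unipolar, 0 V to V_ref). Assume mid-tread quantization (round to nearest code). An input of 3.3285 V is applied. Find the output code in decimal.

code 3408

Full-scale span = 4 V; LSB = 4/2^12 = 0.977 mV.
(3.3285 − 0) / 0.000976562 = 3408.384 LSBs.
round(3408.384) = 3408.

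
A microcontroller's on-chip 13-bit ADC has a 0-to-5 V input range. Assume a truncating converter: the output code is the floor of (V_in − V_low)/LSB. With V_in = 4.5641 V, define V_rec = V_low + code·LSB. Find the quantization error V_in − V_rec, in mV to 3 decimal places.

LSB = 5/2^13 = 0.610 mV.
(V_in − V_low)/LSB = (4.5641 − 0)/0.000610352 = 7477.8214 → code 7477 (floor).
Reconstructed: 4.5635986 V.
V_in − V_rec = 0.000501367 V = 0.501 mV.

0.501 mV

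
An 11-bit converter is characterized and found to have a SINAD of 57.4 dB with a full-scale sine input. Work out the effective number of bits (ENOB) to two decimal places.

ENOB = (SINAD − 1.76) / 6.02 = (57.4 − 1.76)/6.02 = 9.243.

9.24 bits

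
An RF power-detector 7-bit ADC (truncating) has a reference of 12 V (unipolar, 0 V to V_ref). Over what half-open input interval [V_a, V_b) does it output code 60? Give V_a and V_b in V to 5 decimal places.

[5.62500 V, 5.71875 V)

LSB = 12/2^7 = 93.750 mV.
V_a = V_low + 60·LSB = 5.625 V; V_b = V_low + 61·LSB = 5.71875 V.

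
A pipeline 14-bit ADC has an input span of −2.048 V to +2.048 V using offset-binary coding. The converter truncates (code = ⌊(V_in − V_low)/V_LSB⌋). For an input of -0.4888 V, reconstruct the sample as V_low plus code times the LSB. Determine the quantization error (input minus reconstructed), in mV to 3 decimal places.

Step size: 4.096 V ÷ 2^14 = 250.00 µV.
(V_in − V_low)/LSB = (-0.4888 − (−2.048))/0.00025 = 6236.8000 → code 6236 (floor).
V_rec = (−2.048) + 6236·0.00025 = -0.489 V.
Error = -0.4888 − (−0.489) = 0.0002 V = 0.200 mV.

0.200 mV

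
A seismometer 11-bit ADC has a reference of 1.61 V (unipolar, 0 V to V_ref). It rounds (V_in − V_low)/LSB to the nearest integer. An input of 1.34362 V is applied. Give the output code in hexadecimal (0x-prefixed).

code 0x6AD (decimal 1709)

Full-scale span = 1.61 V; LSB = 1.61/2^11 = 0.786 mV.
(V_in − V_low)/LSB = (1.34362 − 0) / 0.000786133 = 1709.151.
Round → code 1709.
In hexadecimal (0x-prefixed): 0x6AD.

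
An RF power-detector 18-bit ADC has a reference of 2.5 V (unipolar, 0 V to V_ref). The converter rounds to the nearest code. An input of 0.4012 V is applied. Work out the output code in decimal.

code 42069

LSB = 2.5 V / 262144 = 9.54 µV.
(V_in − V_low)/LSB = (0.4012 − 0) / 9.53674e-06 = 42068.869.
round(42068.869) = 42069.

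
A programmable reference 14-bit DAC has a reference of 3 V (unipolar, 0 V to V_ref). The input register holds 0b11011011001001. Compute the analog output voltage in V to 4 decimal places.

2.5681 V

LSB = 3 V / 2^14 = 183.11 µV.
Code 0b11011011001001 = 14025 decimal.
V_out = 0 + 14025 × 0.000183105 V = 2.56805 V.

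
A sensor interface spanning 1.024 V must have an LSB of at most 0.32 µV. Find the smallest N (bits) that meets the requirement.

Number of steps required ≥ 1.024 V / 0.32 µV = 3200000.00.
Need 2^N ≥ 3200000.00; 2^21 = 2097152, 2^22 = 4194304.
Minimum N = 22.

22 bits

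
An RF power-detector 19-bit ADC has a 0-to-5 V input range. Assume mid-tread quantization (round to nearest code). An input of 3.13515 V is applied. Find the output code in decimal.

code 328744

With 524288 levels over 5 V, one step is 9.54 µV.
(3.13515 − 0) / 9.53674e-06 = 328744.305 LSBs.
round(328744.305) = 328744.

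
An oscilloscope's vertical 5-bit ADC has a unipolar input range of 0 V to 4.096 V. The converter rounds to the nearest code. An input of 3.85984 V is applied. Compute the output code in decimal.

code 30

LSB = 4.096 V / 32 = 128.000 mV.
(V_in − V_low)/LSB = (3.85984 − 0) / 0.128 = 30.155.
round(30.155) = 30.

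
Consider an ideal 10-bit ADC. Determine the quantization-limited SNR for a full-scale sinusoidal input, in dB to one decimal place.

SNR ≈ 6.02·N + 1.76 dB = 6.02·10 + 1.76 = 61.96 dB.

62.0 dB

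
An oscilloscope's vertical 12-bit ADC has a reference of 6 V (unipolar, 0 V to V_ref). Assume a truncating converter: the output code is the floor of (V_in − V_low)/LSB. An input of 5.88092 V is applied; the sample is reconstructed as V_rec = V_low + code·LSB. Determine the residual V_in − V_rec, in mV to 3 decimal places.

LSB = 6/2^12 = 1.465 mV.
(5.88092 − 0)/0.00146484 = 4014.7081; ⌊·⌋ gives code 4014.
Reconstructed: 5.8798828 V.
Difference: 0.00103719 V → 1.037 mV.

1.037 mV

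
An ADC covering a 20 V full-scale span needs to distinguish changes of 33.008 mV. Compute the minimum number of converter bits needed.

Number of steps required ≥ 20 V / 33.008 mV = 605.91.
Need 2^N ≥ 605.91; 2^9 = 512, 2^10 = 1024.
Minimum N = 10.

10 bits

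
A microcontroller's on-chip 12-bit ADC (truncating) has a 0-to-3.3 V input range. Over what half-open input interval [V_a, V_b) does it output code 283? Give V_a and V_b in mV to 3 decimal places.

LSB = 3.3/2^12 = 0.806 mV.
V_a = V_low + 283·LSB = 0.228003 V; V_b = V_low + 284·LSB = 0.228809 V.

[228.003 mV, 228.809 mV)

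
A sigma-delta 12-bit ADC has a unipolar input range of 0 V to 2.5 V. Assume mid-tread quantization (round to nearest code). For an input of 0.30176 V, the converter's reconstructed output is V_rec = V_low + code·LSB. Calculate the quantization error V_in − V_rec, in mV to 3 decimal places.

Step size: 2.5 V ÷ 2^12 = 0.610 mV.
(V_in − V_low)/LSB = (0.30176 − 0)/0.000610352 = 494.4036 → code 494 (round).
Reconstructed: 0.30151367 V.
V_in − V_rec = 0.000246328 V = 0.246 mV.

0.246 mV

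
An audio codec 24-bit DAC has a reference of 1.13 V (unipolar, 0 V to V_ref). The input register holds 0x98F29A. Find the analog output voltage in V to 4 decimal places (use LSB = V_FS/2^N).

LSB = 1.13 V / 2^24 = 0.07 µV.
Code 0x98F29A = 10023578 decimal.
V_out = 0 + 10023578 × 6.73532e-08 V = 0.675121 V.

0.6751 V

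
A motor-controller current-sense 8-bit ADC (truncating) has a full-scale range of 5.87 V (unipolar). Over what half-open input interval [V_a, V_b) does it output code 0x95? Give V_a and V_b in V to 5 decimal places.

[3.41652 V, 3.43945 V)

LSB = 5.87/2^8 = 22.930 mV.
Code 0x95 = 149 decimal.
V_a = V_low + 149·LSB = 3.41652 V; V_b = V_low + 150·LSB = 3.43945 V.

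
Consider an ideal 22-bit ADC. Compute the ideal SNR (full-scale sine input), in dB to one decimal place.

134.2 dB

SNR ≈ 6.02·N + 1.76 dB = 6.02·22 + 1.76 = 134.20 dB.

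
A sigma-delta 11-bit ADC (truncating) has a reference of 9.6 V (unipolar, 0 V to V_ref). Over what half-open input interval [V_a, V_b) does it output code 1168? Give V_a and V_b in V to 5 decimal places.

[5.47500 V, 5.47969 V)

LSB = 9.6/2^11 = 4.688 mV.
V_a = V_low + 1168·LSB = 5.475 V; V_b = V_low + 1169·LSB = 5.47969 V.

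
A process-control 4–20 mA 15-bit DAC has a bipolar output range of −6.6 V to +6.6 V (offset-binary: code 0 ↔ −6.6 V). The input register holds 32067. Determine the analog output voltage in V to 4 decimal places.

6.3176 V

LSB = 13.2 V / 2^15 = 402.83 µV.
V_out = (−6.6) + 32067 × 0.000402832 V = 6.31761 V.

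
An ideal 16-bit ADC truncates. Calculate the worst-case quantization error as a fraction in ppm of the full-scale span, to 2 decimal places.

Truncating → worst-case error = 1 LSB = V_FS/2^16, so 1e+06/65536 = 15.2588 ppm of full scale.

15.26 ppm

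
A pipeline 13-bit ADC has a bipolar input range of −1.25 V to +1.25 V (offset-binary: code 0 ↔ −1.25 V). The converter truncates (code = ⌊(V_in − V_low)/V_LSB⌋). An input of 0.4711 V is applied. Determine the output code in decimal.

code 5639

Full-scale span = 2.5 V; LSB = 2.5/2^13 = 305.18 µV.
Input sits at 5639.700 steps above V_low.
So the output code is 5639.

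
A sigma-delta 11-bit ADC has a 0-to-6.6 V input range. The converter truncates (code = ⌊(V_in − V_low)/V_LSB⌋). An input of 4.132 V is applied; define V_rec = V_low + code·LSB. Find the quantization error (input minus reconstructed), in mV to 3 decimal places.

0.555 mV

LSB = 6.6/2^11 = 3.223 mV.
(V_in − V_low)/LSB = (4.132 − 0)/0.00322266 = 1282.1721 → code 1282 (floor).
Reconstructed: 4.1314453 V.
Difference: 0.000554687 V → 0.555 mV.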